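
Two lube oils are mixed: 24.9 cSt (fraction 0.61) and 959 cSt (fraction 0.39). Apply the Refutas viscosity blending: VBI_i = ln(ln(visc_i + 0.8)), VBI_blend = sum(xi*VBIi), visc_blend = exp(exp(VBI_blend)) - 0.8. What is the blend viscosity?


Refutas method: VBN_i = 14.534*ln(ln(visc_i + 0.8)) + 10.975, blended linearly by mass fraction; since VBN is linear in VBI_i = ln(ln(visc_i + 0.8)) and the fractions sum to 1, blend VBI directly: visc = exp(exp(VBI_blend)) - 0.8
VBI_1 = ln(ln(24.9 + 0.8)) = 1.17757
VBI_2 = ln(ln(959 + 0.8)) = 1.92669
VBI_blend = 0.61 * 1.17757 + 0.39 * 1.92669 = 1.46973
visc_blend = exp(exp(1.46973)) - 0.8 = 76.53

76.53 cSt


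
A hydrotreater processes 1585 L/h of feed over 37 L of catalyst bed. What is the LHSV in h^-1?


LHSV = volumetric feed rate / catalyst volume
= 1585 L/h / 37 L
= 42.84 h^-1

42.84 h^-1


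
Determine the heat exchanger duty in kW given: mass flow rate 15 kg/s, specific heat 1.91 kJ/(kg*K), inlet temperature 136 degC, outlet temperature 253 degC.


Q = m_dot * cp * delta_T
delta_T = 253 - 136 = 117 K
Q = 15 * 1.91 * 117
= 28.65 * 117
= 3352.05 kW

3352.05 kW


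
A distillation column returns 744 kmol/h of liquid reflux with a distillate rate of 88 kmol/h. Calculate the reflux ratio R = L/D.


Reflux ratio definition: R = L / D (liquid returned / distillate withdrawn)
L = 744 kmol/h, D = 88 kmol/h
R = 744 / 88 = 8.455

8.455


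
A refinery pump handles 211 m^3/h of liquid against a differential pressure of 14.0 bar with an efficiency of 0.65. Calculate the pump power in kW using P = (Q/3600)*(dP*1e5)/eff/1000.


Q = 211 / 3600 = 0.0586111 m^3/s
P = 0.0586111 * (14.0 * 1e5) / 0.65 / 1000 = 126.2

126.2 kW


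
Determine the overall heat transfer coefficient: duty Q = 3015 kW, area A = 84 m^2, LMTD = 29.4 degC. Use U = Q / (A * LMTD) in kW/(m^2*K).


From Q = U*A*LMTD, U = Q / (A * LMTD)
U = 3015 / (84 * 29.4) = 3015 / 2469.6 = 1.221

1.221 kW/(m^2*K)


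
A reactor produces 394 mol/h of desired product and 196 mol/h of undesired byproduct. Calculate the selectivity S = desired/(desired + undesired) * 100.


Selectivity = desired / (desired + undesired) * 100
Total products = 394 + 196 = 590 mol/h
S = 394 / 590 * 100
= 0.6678 * 100
= 66.78 %

66.78 %


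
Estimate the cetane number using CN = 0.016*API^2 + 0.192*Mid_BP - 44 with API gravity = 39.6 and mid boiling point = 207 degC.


CN = 0.016 * 39.6^2 + 0.192 * 207 - 44
CN = 25.09056 + 39.744 - 44 = 20.83456

20.83456


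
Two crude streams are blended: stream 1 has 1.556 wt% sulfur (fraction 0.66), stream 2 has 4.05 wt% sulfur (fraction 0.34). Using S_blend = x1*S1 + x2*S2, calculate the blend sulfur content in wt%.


Linear sulfur blending: S_blend = x1*S1 + x2*S2
Contribution 1: 0.66 * 1.556 = 1.02696 wt%
Contribution 2: 0.34 * 4.05 = 1.377 wt%
S_blend = 1.02696 + 1.377 = 2.40396

2.40396 wt%


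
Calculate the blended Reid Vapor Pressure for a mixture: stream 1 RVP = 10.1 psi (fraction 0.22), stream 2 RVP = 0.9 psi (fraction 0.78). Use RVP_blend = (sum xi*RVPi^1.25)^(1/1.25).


Chevron index: RVP_blend = (sum xi*RVPi^1.25)^(1/1.25)
RVP^1.25 terms: 0.22 * 10.1^1.25 + 0.78 * 0.9^1.25 = 4.64493
RVP_blend = 4.64493^(1/1.25) = 3.417

3.417 psi


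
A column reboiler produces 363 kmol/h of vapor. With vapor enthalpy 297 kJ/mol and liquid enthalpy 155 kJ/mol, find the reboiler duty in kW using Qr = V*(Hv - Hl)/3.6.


Qr = 363 * (297 - 155) / 3.6 = 363 * 142 / 3.6 = 14320

14320 kW


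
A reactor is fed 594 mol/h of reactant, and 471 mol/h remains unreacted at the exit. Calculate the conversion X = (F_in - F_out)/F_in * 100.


X = (F_in - F_out) / F_in * 100
Moles reacted = 594 - 471 = 123
X = 123 / 594 * 100
= 0.2071 * 100
= 20.71 %

20.71 %


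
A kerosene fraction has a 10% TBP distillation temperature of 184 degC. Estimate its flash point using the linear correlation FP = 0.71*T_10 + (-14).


FP = 0.71 * 184 + (-14) = 116.64

116.64 degC


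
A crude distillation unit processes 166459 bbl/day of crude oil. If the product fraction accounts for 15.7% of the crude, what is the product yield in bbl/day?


Crude throughput = 166459 bbl/day
Fraction yield = 15.7%
yield = throughput * fraction / 100
yield = 166459 * 15.7 / 100 = 26134.063

26134.063 bbl/day


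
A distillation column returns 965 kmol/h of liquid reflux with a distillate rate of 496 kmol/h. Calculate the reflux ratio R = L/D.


Reflux ratio definition: R = L / D (liquid returned / distillate withdrawn)
L = 965 kmol/h, D = 496 kmol/h
R = 965 / 496 = 1.946

1.946


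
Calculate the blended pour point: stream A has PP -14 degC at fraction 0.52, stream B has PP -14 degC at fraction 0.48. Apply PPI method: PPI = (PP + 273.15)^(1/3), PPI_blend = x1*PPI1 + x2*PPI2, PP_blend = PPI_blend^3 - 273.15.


PPI_1 = (-14 + 273.15)^(1/3) = 6.375541
PPI_2 = (-14 + 273.15)^(1/3) = 6.375541
PPI_blend = 0.52 * 6.375541 + 0.48 * 6.375541 = 6.375541
PP_blend = 6.375541^3 - 273.15 = 259.1499 - 273.15 = -14

-14 degC


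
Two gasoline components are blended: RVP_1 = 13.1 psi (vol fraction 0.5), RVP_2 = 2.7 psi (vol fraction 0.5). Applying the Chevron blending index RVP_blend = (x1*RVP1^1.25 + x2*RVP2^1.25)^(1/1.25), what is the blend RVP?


Chevron index: RVP_blend = (sum xi*RVPi^1.25)^(1/1.25)
RVP^1.25 terms: 0.5 * 13.1^1.25 + 0.5 * 2.7^1.25 = 14.1917
RVP_blend = 14.1917^(1/1.25) = 8.349

8.349 psi


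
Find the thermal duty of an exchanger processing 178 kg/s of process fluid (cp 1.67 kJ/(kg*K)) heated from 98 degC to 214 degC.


Q = m_dot * cp * delta_T
delta_T = 214 - 98 = 116 K
Q = 178 * 1.67 * 116
= 297.26 * 116
= 34482.16 kW

34482.16 kW


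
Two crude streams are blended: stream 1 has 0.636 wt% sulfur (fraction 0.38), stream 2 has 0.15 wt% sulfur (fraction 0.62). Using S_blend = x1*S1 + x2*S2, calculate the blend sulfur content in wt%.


Linear sulfur blending: S_blend = x1*S1 + x2*S2
Contribution 1: 0.38 * 0.636 = 0.24168 wt%
Contribution 2: 0.62 * 0.15 = 0.093 wt%
S_blend = 0.24168 + 0.093 = 0.33468

0.33468 wt%


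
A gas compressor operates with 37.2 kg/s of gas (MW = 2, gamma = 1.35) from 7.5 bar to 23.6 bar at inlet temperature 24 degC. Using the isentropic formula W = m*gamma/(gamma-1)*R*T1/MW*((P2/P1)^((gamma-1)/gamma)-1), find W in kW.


Isentropic work: W = m*(gamma/(gamma-1))*(R*T1/MW)*((P2/P1)^((gamma-1)/gamma) - 1)
T1 = 24 + 273.15 = 297.15 K
Pressure ratio = 23.6 / 7.5 = 3.14667
Exponent = (1.35 - 1)/1.35 = 0.259259
(P2/P1)^exp - 1 = 3.14667^0.259259 - 1 = 0.346085
W = 37.2 * 1.35 / 0.35 * 8.314 * 297.15 / 2 * 0.346085 = 61340

61340 kW


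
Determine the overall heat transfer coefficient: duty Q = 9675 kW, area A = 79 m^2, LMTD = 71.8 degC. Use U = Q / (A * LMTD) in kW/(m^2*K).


From Q = U*A*LMTD, U = Q / (A * LMTD)
U = 9675 / (79 * 71.8) = 9675 / 5672.2 = 1.706

1.706 kW/(m^2*K)


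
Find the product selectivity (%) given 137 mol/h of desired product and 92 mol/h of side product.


Selectivity = desired / (desired + undesired) * 100
Total products = 137 + 92 = 229 mol/h
S = 137 / 229 * 100
= 0.5983 * 100
= 59.83 %

59.83 %


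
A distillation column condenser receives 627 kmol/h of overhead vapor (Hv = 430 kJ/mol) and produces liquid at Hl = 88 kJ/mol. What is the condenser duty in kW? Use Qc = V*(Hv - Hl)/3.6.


Qc = 627 * (430 - 88) / 3.6 = 627 * 342 / 3.6 = 59560

59560 kW


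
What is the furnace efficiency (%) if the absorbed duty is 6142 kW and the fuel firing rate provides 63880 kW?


Furnace efficiency = Q_absorbed / Q_fuel * 100
= 6142 / 63880 * 100 = 9.615

9.615 %


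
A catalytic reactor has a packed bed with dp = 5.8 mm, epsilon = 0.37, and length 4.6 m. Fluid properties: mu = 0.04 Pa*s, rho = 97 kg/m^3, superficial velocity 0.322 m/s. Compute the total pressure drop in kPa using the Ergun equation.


dp = 5.8 mm = 0.0058 m
Viscous term = 150*0.04*0.322*(1-0.37)^2 / (0.0058^2*0.37^3) = 450015
Inertial term = 1.75*97*0.322^2*(1-0.37) / (0.0058*0.37^3) = 37742.3
dP/L = 450015 + 37742.3 = 487757 Pa/m
dP = 487757 * 4.6 / 1000 = 2244 kPa

2244 kPa


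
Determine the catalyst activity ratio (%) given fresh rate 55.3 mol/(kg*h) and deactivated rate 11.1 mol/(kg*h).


Activity (%) = (rate_used / rate_fresh) * 100
rate_used = 11.1, rate_fresh = 55.3
= (11.1 / 55.3) * 100
= 0.2007 * 100 = 20.07

20.07 %


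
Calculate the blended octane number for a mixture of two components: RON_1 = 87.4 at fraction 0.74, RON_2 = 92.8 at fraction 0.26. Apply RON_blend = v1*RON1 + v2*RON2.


Linear blending: RON_blend = sum(vi * RONi)
Contribution 1: 0.74 * 87.4 = 64.676
Contribution 2: 0.26 * 92.8 = 24.128
RON_blend = 64.676 + 24.128 = 88.804

88.804


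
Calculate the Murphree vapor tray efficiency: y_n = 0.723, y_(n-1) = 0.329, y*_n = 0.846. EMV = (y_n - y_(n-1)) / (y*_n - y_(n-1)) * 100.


Murphree vapor efficiency: EMV = (y_n - y_(n-1)) / (y*_n - y_(n-1)) * 100
EMV = (0.723 - 0.329) / (0.846 - 0.329) * 100 = 0.394 / 0.517 * 100 = 76.21

76.21 %


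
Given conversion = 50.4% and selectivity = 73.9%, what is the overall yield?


Overall yield = conversion (%) * selectivity (%) / 100
Conversion = 50.4%, Selectivity = 73.9%
Y = 50.4 * 73.9 / 100
= 37.2456 %

37.2456 %


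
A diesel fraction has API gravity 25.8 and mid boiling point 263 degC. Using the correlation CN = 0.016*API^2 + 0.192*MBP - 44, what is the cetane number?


CN = 0.016 * 25.8^2 + 0.192 * 263 - 44
CN = 10.65024 + 50.496 - 44 = 17.14624

17.14624


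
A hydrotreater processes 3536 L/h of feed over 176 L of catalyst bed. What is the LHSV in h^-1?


LHSV = volumetric feed rate / catalyst volume
= 3536 L/h / 176 L
= 20.09 h^-1

20.09 h^-1


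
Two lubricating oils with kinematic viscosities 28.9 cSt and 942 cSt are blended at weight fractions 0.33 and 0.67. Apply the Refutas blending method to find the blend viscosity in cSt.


Refutas method: VBN_i = 14.534*ln(ln(visc_i + 0.8)) + 10.975, blended linearly by mass fraction; since VBN is linear in VBI_i = ln(ln(visc_i + 0.8)) and the fractions sum to 1, blend VBI directly: visc = exp(exp(VBI_blend)) - 0.8
VBI_1 = ln(ln(28.9 + 0.8)) = 1.22117
VBI_2 = ln(ln(942 + 0.8)) = 1.92408
VBI_blend = 0.33 * 1.22117 + 0.67 * 1.92408 = 1.69212
visc_blend = exp(exp(1.69212)) - 0.8 = 227.6

227.6 cSt


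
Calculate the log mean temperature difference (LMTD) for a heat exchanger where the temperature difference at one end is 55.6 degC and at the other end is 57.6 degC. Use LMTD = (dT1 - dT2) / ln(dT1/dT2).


LMTD = (dT1 - dT2) / ln(dT1/dT2)
= (55.6 - 57.6) / ln(55.6 / 57.6) = -2 / -0.0353394 = 56.59

56.59 degC


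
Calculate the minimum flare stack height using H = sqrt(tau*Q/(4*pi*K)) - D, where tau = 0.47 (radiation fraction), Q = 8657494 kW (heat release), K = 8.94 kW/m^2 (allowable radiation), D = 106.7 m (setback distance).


tau*Q/(4*pi*K) = 0.47 * 8657494 / (4 * pi * 8.94) = 36219.5
sqrt(36219.5) = 190.314
H = 190.314 - 106.7 = 83.61

83.61 m


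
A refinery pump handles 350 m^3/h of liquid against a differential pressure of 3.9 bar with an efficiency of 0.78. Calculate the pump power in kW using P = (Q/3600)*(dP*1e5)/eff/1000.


Q = 350 / 3600 = 0.0972222 m^3/s
P = 0.0972222 * (3.9 * 1e5) / 0.78 / 1000 = 48.61

48.61 kW


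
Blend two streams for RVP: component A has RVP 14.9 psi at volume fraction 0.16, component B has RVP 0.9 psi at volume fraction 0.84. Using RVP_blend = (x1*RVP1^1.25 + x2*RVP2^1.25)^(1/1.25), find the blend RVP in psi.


Chevron index: RVP_blend = (sum xi*RVPi^1.25)^(1/1.25)
RVP^1.25 terms: 0.16 * 14.9^1.25 + 0.84 * 0.9^1.25 = 5.4202
RVP_blend = 5.4202^(1/1.25) = 3.866

3.866 psi


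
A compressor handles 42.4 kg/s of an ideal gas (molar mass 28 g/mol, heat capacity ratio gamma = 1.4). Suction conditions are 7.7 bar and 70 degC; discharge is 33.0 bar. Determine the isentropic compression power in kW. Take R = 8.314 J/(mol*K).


Isentropic work: W = m*(gamma/(gamma-1))*(R*T1/MW)*((P2/P1)^((gamma-1)/gamma) - 1)
T1 = 70 + 273.15 = 343.15 K
Pressure ratio = 33.0 / 7.7 = 4.28571
Exponent = (1.4 - 1)/1.4 = 0.285714
(P2/P1)^exp - 1 = 4.28571^0.285714 - 1 = 0.515576
W = 42.4 * 1.4 / 0.4 * 8.314 * 343.15 / 28 * 0.515576 = 7796

7796 kW


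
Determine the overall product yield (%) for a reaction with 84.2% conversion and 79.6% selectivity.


Overall yield = conversion (%) * selectivity (%) / 100
Conversion = 84.2%, Selectivity = 79.6%
Y = 84.2 * 79.6 / 100
= 67.0232 %

67.0232 %


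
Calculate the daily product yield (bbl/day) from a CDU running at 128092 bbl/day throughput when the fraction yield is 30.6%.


Crude throughput = 128092 bbl/day
Fraction yield = 30.6%
yield = throughput * fraction / 100
yield = 128092 * 30.6 / 100 = 39196.152

39196.152 bbl/day


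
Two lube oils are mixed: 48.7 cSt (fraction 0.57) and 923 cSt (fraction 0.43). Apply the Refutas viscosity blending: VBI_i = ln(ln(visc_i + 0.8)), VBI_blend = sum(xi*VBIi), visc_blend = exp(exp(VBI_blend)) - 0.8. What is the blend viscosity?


Refutas method: VBN_i = 14.534*ln(ln(visc_i + 0.8)) + 10.975, blended linearly by mass fraction; since VBN is linear in VBI_i = ln(ln(visc_i + 0.8)) and the fractions sum to 1, blend VBI directly: visc = exp(exp(VBI_blend)) - 0.8
VBI_1 = ln(ln(48.7 + 0.8)) = 1.36148
VBI_2 = ln(ln(923 + 0.8)) = 1.9211
VBI_blend = 0.57 * 1.36148 + 0.43 * 1.9211 = 1.60212
visc_blend = exp(exp(1.60212)) - 0.8 = 142.3

142.3 cSt


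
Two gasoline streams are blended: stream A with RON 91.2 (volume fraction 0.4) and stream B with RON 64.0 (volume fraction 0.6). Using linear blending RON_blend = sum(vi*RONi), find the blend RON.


Linear blending: RON_blend = sum(vi * RONi)
Contribution 1: 0.4 * 91.2 = 36.48
Contribution 2: 0.6 * 64.0 = 38.4
RON_blend = 36.48 + 38.4 = 74.88

74.88


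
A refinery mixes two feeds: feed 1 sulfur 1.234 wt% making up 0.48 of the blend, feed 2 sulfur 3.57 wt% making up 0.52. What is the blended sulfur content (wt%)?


Linear sulfur blending: S_blend = x1*S1 + x2*S2
Contribution 1: 0.48 * 1.234 = 0.59232 wt%
Contribution 2: 0.52 * 3.57 = 1.8564 wt%
S_blend = 0.59232 + 1.8564 = 2.44872

2.44872 wt%


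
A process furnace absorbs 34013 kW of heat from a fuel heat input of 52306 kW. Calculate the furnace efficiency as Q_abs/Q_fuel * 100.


Furnace efficiency = Q_absorbed / Q_fuel * 100
= 34013 / 52306 * 100 = 65.03

65.03 %


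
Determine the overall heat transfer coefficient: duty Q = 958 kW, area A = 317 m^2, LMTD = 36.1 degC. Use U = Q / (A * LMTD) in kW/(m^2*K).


From Q = U*A*LMTD, U = Q / (A * LMTD)
U = 958 / (317 * 36.1) = 958 / 11443.7 = 0.08371

0.08371 kW/(m^2*K)


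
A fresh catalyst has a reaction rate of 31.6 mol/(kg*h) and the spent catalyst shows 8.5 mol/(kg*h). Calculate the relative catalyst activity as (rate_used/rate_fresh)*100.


Activity (%) = (rate_used / rate_fresh) * 100
rate_used = 8.5, rate_fresh = 31.6
= (8.5 / 31.6) * 100
= 0.2690 * 100 = 26.90

26.90 %


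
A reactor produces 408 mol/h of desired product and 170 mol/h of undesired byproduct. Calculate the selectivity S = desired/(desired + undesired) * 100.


Selectivity = desired / (desired + undesired) * 100
Total products = 408 + 170 = 578 mol/h
S = 408 / 578 * 100
= 0.7059 * 100
= 70.59 %

70.59 %


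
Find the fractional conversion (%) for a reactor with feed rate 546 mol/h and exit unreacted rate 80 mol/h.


X = (F_in - F_out) / F_in * 100
Moles reacted = 546 - 80 = 466
X = 466 / 546 * 100
= 0.8535 * 100
= 85.35 %

85.35 %


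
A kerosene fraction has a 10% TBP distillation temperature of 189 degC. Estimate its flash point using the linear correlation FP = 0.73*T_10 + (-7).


FP = 0.73 * 189 + (-7) = 130.97

130.97 degC


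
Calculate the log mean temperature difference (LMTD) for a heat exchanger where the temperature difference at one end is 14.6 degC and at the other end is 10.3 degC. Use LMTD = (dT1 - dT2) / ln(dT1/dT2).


LMTD = (dT1 - dT2) / ln(dT1/dT2)
= (14.6 - 10.3) / ln(14.6 / 10.3) = 4.3 / 0.348878 = 12.33

12.33 degC


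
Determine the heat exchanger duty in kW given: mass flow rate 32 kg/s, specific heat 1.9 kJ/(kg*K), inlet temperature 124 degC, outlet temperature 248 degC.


Q = m_dot * cp * delta_T
delta_T = 248 - 124 = 124 K
Q = 32 * 1.9 * 124
= 60.8 * 124
= 7539.2 kW

7539.2 kW


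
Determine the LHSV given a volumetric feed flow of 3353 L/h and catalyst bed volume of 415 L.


LHSV = volumetric feed rate / catalyst volume
= 3353 L/h / 415 L
= 8.080 h^-1

8.080 h^-1


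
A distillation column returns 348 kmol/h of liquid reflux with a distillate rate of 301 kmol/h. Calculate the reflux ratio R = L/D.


Reflux ratio definition: R = L / D (liquid returned / distillate withdrawn)
L = 348 kmol/h, D = 301 kmol/h
R = 348 / 301 = 1.156

1.156


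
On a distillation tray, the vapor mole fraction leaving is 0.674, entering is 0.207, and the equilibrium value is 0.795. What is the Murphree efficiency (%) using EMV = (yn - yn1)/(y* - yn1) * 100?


Murphree vapor efficiency: EMV = (y_n - y_(n-1)) / (y*_n - y_(n-1)) * 100
EMV = (0.674 - 0.207) / (0.795 - 0.207) * 100 = 0.467 / 0.588 * 100 = 79.42

79.42 %


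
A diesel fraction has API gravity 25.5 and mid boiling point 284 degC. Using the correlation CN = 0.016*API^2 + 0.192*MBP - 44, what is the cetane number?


CN = 0.016 * 25.5^2 + 0.192 * 284 - 44
CN = 10.404 + 54.528 - 44 = 20.932

20.932


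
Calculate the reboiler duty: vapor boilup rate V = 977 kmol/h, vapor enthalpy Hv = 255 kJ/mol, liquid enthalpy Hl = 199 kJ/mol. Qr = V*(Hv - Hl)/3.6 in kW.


Qr = 977 * (255 - 199) / 3.6 = 977 * 56 / 3.6 = 15200

15200 kW


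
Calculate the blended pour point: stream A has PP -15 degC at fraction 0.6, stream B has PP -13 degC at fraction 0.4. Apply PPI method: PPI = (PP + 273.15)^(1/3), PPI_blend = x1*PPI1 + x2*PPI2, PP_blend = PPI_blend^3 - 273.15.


PPI_1 = (-15 + 273.15)^(1/3) = 6.36733
PPI_2 = (-13 + 273.15)^(1/3) = 6.383731
PPI_blend = 0.6 * 6.36733 + 0.4 * 6.383731 = 6.37389
PP_blend = 6.37389^3 - 273.15 = 258.9487 - 273.15 = -14.2

-14.2 degC


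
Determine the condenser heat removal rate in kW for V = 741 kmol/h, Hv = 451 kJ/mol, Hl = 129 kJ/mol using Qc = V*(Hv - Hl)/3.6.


Qc = 741 * (451 - 129) / 3.6 = 741 * 322 / 3.6 = 66280

66280 kW


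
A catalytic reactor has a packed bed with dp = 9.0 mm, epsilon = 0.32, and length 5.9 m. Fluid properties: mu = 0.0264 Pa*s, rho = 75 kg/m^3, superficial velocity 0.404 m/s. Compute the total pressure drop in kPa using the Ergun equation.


dp = 9.0 mm = 0.009 m
Viscous term = 150*0.0264*0.404*(1-0.32)^2 / (0.009^2*0.32^3) = 278714
Inertial term = 1.75*75*0.404^2*(1-0.32) / (0.009*0.32^3) = 49394.5
dP/L = 278714 + 49394.5 = 328108 Pa/m
dP = 328108 * 5.9 / 1000 = 1936 kPa

1936 kPa


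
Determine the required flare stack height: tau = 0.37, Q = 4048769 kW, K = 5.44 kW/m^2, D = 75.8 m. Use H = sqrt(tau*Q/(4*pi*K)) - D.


tau*Q/(4*pi*K) = 0.37 * 4048769 / (4 * pi * 5.44) = 21913.7
sqrt(21913.7) = 148.033
H = 148.033 - 75.8 = 72.23

72.23 m


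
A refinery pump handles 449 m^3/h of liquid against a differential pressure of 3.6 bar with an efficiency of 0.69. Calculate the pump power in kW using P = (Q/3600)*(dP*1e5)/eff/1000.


Q = 449 / 3600 = 0.124722 m^3/s
P = 0.124722 * (3.6 * 1e5) / 0.69 / 1000 = 65.07

65.07 kW


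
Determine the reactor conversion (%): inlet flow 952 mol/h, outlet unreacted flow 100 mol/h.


X = (F_in - F_out) / F_in * 100
Moles reacted = 952 - 100 = 852
X = 852 / 952 * 100
= 0.8950 * 100
= 89.50 %

89.50 %


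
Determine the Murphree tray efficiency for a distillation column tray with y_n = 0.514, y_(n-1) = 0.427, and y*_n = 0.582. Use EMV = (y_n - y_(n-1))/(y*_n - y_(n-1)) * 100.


Murphree vapor efficiency: EMV = (y_n - y_(n-1)) / (y*_n - y_(n-1)) * 100
EMV = (0.514 - 0.427) / (0.582 - 0.427) * 100 = 0.087 / 0.155 * 100 = 56.13

56.13 %


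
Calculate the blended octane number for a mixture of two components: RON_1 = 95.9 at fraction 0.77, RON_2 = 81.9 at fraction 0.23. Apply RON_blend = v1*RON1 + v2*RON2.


Linear blending: RON_blend = sum(vi * RONi)
Contribution 1: 0.77 * 95.9 = 73.843
Contribution 2: 0.23 * 81.9 = 18.837
RON_blend = 73.843 + 18.837 = 92.68

92.68


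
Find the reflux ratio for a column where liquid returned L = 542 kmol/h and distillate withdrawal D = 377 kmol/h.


Reflux ratio definition: R = L / D (liquid returned / distillate withdrawn)
L = 542 kmol/h, D = 377 kmol/h
R = 542 / 377 = 1.438

1.438


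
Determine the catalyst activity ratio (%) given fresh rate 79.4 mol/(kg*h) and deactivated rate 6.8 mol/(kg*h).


Activity (%) = (rate_used / rate_fresh) * 100
rate_used = 6.8, rate_fresh = 79.4
= (6.8 / 79.4) * 100
= 0.08564 * 100 = 8.564

8.564 %


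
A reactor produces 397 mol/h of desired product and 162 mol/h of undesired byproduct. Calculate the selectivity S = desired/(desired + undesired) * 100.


Selectivity = desired / (desired + undesired) * 100
Total products = 397 + 162 = 559 mol/h
S = 397 / 559 * 100
= 0.7102 * 100
= 71.02 %

71.02 %


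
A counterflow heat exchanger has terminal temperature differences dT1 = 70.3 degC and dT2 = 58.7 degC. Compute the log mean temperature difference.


LMTD = (dT1 - dT2) / ln(dT1/dT2)
= (70.3 - 58.7) / ln(70.3 / 58.7) = 11.6 / 0.180332 = 64.33

64.33 degC


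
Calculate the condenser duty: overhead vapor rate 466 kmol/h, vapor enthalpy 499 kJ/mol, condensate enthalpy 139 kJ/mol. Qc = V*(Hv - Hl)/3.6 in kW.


Qc = 466 * (499 - 139) / 3.6 = 466 * 360 / 3.6 = 46600

46600 kW


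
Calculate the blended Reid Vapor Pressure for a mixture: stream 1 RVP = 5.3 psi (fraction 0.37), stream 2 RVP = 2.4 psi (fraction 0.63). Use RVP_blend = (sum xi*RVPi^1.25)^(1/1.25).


Chevron index: RVP_blend = (sum xi*RVPi^1.25)^(1/1.25)
RVP^1.25 terms: 0.37 * 5.3^1.25 + 0.63 * 2.4^1.25 = 4.85734
RVP_blend = 4.85734^(1/1.25) = 3.541

3.541 psi


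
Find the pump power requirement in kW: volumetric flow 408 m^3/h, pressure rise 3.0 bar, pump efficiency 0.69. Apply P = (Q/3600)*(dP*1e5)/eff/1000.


Q = 408 / 3600 = 0.113333 m^3/s
P = 0.113333 * (3.0 * 1e5) / 0.69 / 1000 = 49.28

49.28 kW


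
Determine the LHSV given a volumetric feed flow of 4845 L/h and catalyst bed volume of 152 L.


LHSV = volumetric feed rate / catalyst volume
= 4845 L/h / 152 L
= 31.88 h^-1

31.88 h^-1


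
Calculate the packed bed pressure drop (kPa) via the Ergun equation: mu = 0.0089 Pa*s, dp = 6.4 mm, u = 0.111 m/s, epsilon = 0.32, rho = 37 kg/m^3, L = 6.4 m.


dp = 6.4 mm = 0.0064 m
Viscous term = 150*0.0089*0.111*(1-0.32)^2 / (0.0064^2*0.32^3) = 51051.9
Inertial term = 1.75*37*0.111^2*(1-0.32) / (0.0064*0.32^3) = 2586.81
dP/L = 51051.9 + 2586.81 = 53638.7 Pa/m
dP = 53638.7 * 6.4 / 1000 = 343.3 kPa

343.3 kPa


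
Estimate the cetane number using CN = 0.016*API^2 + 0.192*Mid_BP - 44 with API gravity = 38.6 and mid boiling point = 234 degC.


CN = 0.016 * 38.6^2 + 0.192 * 234 - 44
CN = 23.83936 + 44.928 - 44 = 24.76736

24.76736


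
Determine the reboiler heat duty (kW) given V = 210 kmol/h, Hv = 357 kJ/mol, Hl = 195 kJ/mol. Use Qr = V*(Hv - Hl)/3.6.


Qr = 210 * (357 - 195) / 3.6 = 210 * 162 / 3.6 = 9450

9450 kW


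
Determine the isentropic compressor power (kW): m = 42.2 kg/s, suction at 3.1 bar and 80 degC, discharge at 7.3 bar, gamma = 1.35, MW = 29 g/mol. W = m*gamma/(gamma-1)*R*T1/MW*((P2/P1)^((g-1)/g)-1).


Isentropic work: W = m*(gamma/(gamma-1))*(R*T1/MW)*((P2/P1)^((gamma-1)/gamma) - 1)
T1 = 80 + 273.15 = 353.15 K
Pressure ratio = 7.3 / 3.1 = 2.35484
Exponent = (1.35 - 1)/1.35 = 0.259259
(P2/P1)^exp - 1 = 2.35484^0.259259 - 1 = 0.248632
W = 42.2 * 1.35 / 0.35 * 8.314 * 353.15 / 29 * 0.248632 = 4097

4097 kW


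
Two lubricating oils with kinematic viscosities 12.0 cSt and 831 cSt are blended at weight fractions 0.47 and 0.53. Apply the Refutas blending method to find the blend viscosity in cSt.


Refutas method: VBN_i = 14.534*ln(ln(visc_i + 0.8)) + 10.975, blended linearly by mass fraction; since VBN is linear in VBI_i = ln(ln(visc_i + 0.8)) and the fractions sum to 1, blend VBI directly: visc = exp(exp(VBI_blend)) - 0.8
VBI_1 = ln(ln(12.0 + 0.8)) = 0.935876
VBI_2 = ln(ln(831 + 0.8)) = 1.90562
VBI_blend = 0.47 * 0.935876 + 0.53 * 1.90562 = 1.44984
visc_blend = exp(exp(1.44984)) - 0.8 = 70.18

70.18 cSt


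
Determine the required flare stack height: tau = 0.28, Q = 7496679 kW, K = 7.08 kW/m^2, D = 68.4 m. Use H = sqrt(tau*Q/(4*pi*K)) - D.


tau*Q/(4*pi*K) = 0.28 * 7496679 / (4 * pi * 7.08) = 23593
sqrt(23593) = 153.6
H = 153.6 - 68.4 = 85.20

85.20 m


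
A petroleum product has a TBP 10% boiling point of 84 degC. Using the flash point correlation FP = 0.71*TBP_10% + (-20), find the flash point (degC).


FP = 0.71 * 84 + (-20) = 39.64

39.64 degC


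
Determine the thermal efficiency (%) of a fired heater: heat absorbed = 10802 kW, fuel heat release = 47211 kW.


Furnace efficiency = Q_absorbed / Q_fuel * 100
= 10802 / 47211 * 100 = 22.88

22.88 %


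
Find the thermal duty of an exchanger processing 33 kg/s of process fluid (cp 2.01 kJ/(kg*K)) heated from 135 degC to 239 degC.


Q = m_dot * cp * delta_T
delta_T = 239 - 135 = 104 K
Q = 33 * 2.01 * 104
= 66.33 * 104
= 6898.32 kW

6898.32 kW


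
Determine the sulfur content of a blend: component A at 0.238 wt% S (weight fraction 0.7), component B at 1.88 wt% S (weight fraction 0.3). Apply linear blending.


Linear sulfur blending: S_blend = x1*S1 + x2*S2
Contribution 1: 0.7 * 0.238 = 0.1666 wt%
Contribution 2: 0.3 * 1.88 = 0.564 wt%
S_blend = 0.1666 + 0.564 = 0.7306

0.7306 wt%


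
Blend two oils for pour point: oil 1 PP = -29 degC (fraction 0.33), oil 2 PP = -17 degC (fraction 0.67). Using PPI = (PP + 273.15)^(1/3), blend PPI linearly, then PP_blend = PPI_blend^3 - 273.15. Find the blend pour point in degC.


PPI_1 = (-29 + 273.15)^(1/3) = 6.25008
PPI_2 = (-17 + 273.15)^(1/3) = 6.350844
PPI_blend = 0.33 * 6.25008 + 0.67 * 6.350844 = 6.317592
PP_blend = 6.317592^3 - 273.15 = 252.1475 - 273.15 = -21

-21 degC


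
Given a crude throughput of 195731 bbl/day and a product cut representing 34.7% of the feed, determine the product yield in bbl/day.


Crude throughput = 195731 bbl/day
Fraction yield = 34.7%
yield = throughput * fraction / 100
yield = 195731 * 34.7 / 100 = 67918.657

67918.657 bbl/day


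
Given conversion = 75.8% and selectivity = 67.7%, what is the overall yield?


Overall yield = conversion (%) * selectivity (%) / 100
Conversion = 75.8%, Selectivity = 67.7%
Y = 75.8 * 67.7 / 100
= 51.3166 %

51.3166 %


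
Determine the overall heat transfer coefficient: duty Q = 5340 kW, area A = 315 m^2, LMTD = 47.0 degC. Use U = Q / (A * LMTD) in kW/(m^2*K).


From Q = U*A*LMTD, U = Q / (A * LMTD)
U = 5340 / (315 * 47.0) = 5340 / 14805 = 0.3607

0.3607 kW/(m^2*K)


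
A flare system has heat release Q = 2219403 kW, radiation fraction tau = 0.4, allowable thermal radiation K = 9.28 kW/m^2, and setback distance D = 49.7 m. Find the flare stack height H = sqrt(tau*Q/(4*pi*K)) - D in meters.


tau*Q/(4*pi*K) = 0.4 * 2219403 / (4 * pi * 9.28) = 7612.69
sqrt(7612.69) = 87.2507
H = 87.2507 - 49.7 = 37.55

37.55 m


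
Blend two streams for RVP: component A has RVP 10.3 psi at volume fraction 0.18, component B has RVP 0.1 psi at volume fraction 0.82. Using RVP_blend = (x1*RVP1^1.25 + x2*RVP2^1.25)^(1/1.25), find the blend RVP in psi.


Chevron index: RVP_blend = (sum xi*RVPi^1.25)^(1/1.25)
RVP^1.25 terms: 0.18 * 10.3^1.25 + 0.82 * 0.1^1.25 = 3.3675
RVP_blend = 3.3675^(1/1.25) = 2.641

2.641 psi


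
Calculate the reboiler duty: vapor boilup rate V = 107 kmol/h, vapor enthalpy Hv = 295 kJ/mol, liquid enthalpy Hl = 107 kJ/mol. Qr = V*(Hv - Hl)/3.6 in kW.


Qr = 107 * (295 - 107) / 3.6 = 107 * 188 / 3.6 = 5588

5588 kW


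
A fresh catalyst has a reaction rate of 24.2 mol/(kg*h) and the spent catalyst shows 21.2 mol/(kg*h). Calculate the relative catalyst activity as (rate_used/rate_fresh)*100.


Activity (%) = (rate_used / rate_fresh) * 100
rate_used = 21.2, rate_fresh = 24.2
= (21.2 / 24.2) * 100
= 0.8760 * 100 = 87.60

87.60 %


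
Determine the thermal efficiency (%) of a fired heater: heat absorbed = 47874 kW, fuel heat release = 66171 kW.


Furnace efficiency = Q_absorbed / Q_fuel * 100
= 47874 / 66171 * 100 = 72.35

72.35 %


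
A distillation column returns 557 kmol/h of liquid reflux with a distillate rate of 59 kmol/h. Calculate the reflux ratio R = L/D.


Reflux ratio definition: R = L / D (liquid returned / distillate withdrawn)
L = 557 kmol/h, D = 59 kmol/h
R = 557 / 59 = 9.441

9.441


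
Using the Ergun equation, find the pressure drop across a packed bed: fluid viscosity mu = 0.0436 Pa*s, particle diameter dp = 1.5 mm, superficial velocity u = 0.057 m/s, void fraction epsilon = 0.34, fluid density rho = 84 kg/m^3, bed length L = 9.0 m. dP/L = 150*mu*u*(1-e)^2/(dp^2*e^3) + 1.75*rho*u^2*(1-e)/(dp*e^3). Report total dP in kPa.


dp = 1.5 mm = 0.0015 m
Viscous term = 150*0.0436*0.057*(1-0.34)^2 / (0.0015^2*0.34^3) = 1836210
Inertial term = 1.75*84*0.057^2*(1-0.34) / (0.0015*0.34^3) = 5346.66
dP/L = 1836210 + 5346.66 = 1841560 Pa/m
dP = 1841560 * 9.0 / 1000 = 16570 kPa

16570 kPa


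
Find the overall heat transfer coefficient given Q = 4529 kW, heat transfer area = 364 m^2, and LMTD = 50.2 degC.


From Q = U*A*LMTD, U = Q / (A * LMTD)
U = 4529 / (364 * 50.2) = 4529 / 18272.8 = 0.2479

0.2479 kW/(m^2*K)


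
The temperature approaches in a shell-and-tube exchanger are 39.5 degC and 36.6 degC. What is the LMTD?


LMTD = (dT1 - dT2) / ln(dT1/dT2)
= (39.5 - 36.6) / ln(39.5 / 36.6) = 2.9 / 0.0762524 = 38.03

38.03 degC


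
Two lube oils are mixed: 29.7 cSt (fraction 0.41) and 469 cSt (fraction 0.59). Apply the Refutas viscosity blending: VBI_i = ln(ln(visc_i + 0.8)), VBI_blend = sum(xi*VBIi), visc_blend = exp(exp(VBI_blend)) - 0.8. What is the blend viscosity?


Refutas method: VBN_i = 14.534*ln(ln(visc_i + 0.8)) + 10.975, blended linearly by mass fraction; since VBN is linear in VBI_i = ln(ln(visc_i + 0.8)) and the fractions sum to 1, blend VBI directly: visc = exp(exp(VBI_blend)) - 0.8
VBI_1 = ln(ln(29.7 + 0.8)) = 1.22898
VBI_2 = ln(ln(469 + 0.8)) = 1.81683
VBI_blend = 0.41 * 1.22898 + 0.59 * 1.81683 = 1.57581
visc_blend = exp(exp(1.57581)) - 0.8 = 125.0

125.0 cSt


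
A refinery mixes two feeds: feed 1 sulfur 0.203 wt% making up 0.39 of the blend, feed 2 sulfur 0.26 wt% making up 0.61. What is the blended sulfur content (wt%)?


Linear sulfur blending: S_blend = x1*S1 + x2*S2
Contribution 1: 0.39 * 0.203 = 0.07917 wt%
Contribution 2: 0.61 * 0.26 = 0.1586 wt%
S_blend = 0.07917 + 0.1586 = 0.23777

0.23777 wt%


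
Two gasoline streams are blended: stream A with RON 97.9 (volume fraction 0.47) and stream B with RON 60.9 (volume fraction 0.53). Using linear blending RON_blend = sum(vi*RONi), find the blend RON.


Linear blending: RON_blend = sum(vi * RONi)
Contribution 1: 0.47 * 97.9 = 46.013
Contribution 2: 0.53 * 60.9 = 32.277
RON_blend = 46.013 + 32.277 = 78.29

78.29


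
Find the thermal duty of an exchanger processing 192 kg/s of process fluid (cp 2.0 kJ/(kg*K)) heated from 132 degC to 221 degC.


Q = m_dot * cp * delta_T
delta_T = 221 - 132 = 89 K
Q = 192 * 2.0 * 89
= 384 * 89
= 34176 kW

34176 kW


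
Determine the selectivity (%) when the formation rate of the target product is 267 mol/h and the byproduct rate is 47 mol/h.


Selectivity = desired / (desired + undesired) * 100
Total products = 267 + 47 = 314 mol/h
S = 267 / 314 * 100
= 0.8503 * 100
= 85.03 %

85.03 %


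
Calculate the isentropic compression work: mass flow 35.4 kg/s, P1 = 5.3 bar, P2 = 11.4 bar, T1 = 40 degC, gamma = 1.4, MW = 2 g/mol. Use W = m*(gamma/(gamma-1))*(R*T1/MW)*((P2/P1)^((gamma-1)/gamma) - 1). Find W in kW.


Isentropic work: W = m*(gamma/(gamma-1))*(R*T1/MW)*((P2/P1)^((gamma-1)/gamma) - 1)
T1 = 40 + 273.15 = 313.15 K
Pressure ratio = 11.4 / 5.3 = 2.15094
Exponent = (1.4 - 1)/1.4 = 0.285714
(P2/P1)^exp - 1 = 2.15094^0.285714 - 1 = 0.244619
W = 35.4 * 1.4 / 0.4 * 8.314 * 313.15 / 2 * 0.244619 = 39450

39450 kW


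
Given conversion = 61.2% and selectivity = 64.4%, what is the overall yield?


Overall yield = conversion (%) * selectivity (%) / 100
Conversion = 61.2%, Selectivity = 64.4%
Y = 61.2 * 64.4 / 100
= 39.4128 %

39.4128 %


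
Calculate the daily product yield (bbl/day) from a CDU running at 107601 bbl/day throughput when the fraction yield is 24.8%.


Crude throughput = 107601 bbl/day
Fraction yield = 24.8%
yield = throughput * fraction / 100
yield = 107601 * 24.8 / 100 = 26685.048

26685.048 bbl/day


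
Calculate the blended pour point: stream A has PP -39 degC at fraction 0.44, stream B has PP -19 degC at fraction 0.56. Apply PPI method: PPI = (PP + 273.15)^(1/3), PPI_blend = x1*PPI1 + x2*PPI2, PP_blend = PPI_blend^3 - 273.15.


PPI_1 = (-39 + 273.15)^(1/3) = 6.163557
PPI_2 = (-19 + 273.15)^(1/3) = 6.334272
PPI_blend = 0.44 * 6.163557 + 0.56 * 6.334272 = 6.259157
PP_blend = 6.259157^3 - 273.15 = 245.2153 - 273.15 = -27.93

-27.93 degC


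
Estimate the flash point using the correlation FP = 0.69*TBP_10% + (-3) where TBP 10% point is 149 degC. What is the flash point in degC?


FP = 0.69 * 149 + (-3) = 99.81

99.81 degC


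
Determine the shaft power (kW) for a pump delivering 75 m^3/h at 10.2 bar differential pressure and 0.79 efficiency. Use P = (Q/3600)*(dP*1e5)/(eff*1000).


Q = 75 / 3600 = 0.0208333 m^3/s
P = 0.0208333 * (10.2 * 1e5) / 0.79 / 1000 = 26.90

26.90 kW


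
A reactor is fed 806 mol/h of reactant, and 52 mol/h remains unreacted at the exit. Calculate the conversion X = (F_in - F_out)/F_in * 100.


X = (F_in - F_out) / F_in * 100
Moles reacted = 806 - 52 = 754
X = 754 / 806 * 100
= 0.9355 * 100
= 93.55 %

93.55 %


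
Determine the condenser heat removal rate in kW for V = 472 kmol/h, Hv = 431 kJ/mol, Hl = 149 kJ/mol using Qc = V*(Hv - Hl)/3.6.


Qc = 472 * (431 - 149) / 3.6 = 472 * 282 / 3.6 = 36970

36970 kW


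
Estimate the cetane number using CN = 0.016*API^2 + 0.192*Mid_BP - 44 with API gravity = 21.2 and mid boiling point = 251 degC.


CN = 0.016 * 21.2^2 + 0.192 * 251 - 44
CN = 7.19104 + 48.192 - 44 = 11.38304

11.38304


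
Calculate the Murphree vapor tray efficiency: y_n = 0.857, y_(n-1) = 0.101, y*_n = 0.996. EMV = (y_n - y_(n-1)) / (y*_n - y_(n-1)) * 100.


Murphree vapor efficiency: EMV = (y_n - y_(n-1)) / (y*_n - y_(n-1)) * 100
EMV = (0.857 - 0.101) / (0.996 - 0.101) * 100 = 0.756 / 0.895 * 100 = 84.47

84.47 %


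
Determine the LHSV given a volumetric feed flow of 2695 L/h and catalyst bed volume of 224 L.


LHSV = volumetric feed rate / catalyst volume
= 2695 L/h / 224 L
= 12.03 h^-1

12.03 h^-1


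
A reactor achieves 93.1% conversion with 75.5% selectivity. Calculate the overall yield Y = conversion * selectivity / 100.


Overall yield = conversion (%) * selectivity (%) / 100
Conversion = 93.1%, Selectivity = 75.5%
Y = 93.1 * 75.5 / 100
= 70.2905 %

70.2905 %


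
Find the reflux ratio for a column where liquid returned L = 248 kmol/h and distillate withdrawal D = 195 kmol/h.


Reflux ratio definition: R = L / D (liquid returned / distillate withdrawn)
L = 248 kmol/h, D = 195 kmol/h
R = 248 / 195 = 1.272

1.272


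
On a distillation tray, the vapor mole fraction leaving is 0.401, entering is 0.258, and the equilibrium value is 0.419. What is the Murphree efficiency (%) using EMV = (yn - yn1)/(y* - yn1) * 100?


Murphree vapor efficiency: EMV = (y_n - y_(n-1)) / (y*_n - y_(n-1)) * 100
EMV = (0.401 - 0.258) / (0.419 - 0.258) * 100 = 0.143 / 0.161 * 100 = 88.82

88.82 %


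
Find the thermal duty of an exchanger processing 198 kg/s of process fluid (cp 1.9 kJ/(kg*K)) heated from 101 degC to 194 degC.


Q = m_dot * cp * delta_T
delta_T = 194 - 101 = 93 K
Q = 198 * 1.9 * 93
= 376.2 * 93
= 34986.6 kW

34986.6 kW


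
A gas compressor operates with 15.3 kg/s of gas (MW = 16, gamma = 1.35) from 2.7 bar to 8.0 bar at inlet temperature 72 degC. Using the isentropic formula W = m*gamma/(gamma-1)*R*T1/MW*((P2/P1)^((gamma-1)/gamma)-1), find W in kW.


Isentropic work: W = m*(gamma/(gamma-1))*(R*T1/MW)*((P2/P1)^((gamma-1)/gamma) - 1)
T1 = 72 + 273.15 = 345.15 K
Pressure ratio = 8.0 / 2.7 = 2.96296
Exponent = (1.35 - 1)/1.35 = 0.259259
(P2/P1)^exp - 1 = 2.96296^0.259259 - 1 = 0.325254
W = 15.3 * 1.35 / 0.35 * 8.314 * 345.15 / 16 * 0.325254 = 3443

3443 kW


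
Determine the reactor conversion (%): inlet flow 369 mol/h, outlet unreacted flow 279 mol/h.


X = (F_in - F_out) / F_in * 100
Moles reacted = 369 - 279 = 90
X = 90 / 369 * 100
= 0.2439 * 100
= 24.39 %

24.39 %


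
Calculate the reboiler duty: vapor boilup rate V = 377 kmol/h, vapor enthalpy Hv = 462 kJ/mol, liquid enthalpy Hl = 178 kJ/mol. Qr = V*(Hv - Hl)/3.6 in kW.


Qr = 377 * (462 - 178) / 3.6 = 377 * 284 / 3.6 = 29740

29740 kW


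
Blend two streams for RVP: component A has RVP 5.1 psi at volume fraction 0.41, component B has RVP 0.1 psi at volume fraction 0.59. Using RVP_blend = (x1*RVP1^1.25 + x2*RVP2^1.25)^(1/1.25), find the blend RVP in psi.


Chevron index: RVP_blend = (sum xi*RVPi^1.25)^(1/1.25)
RVP^1.25 terms: 0.41 * 5.1^1.25 + 0.59 * 0.1^1.25 = 3.17547
RVP_blend = 3.17547^(1/1.25) = 2.520

2.520 psi


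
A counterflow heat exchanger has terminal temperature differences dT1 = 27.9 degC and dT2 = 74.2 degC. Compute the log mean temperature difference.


LMTD = (dT1 - dT2) / ln(dT1/dT2)
= (27.9 - 74.2) / ln(27.9 / 74.2) = -46.3 / -0.978137 = 47.33

47.33 degC


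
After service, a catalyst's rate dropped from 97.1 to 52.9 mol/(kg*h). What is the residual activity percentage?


Activity (%) = (rate_used / rate_fresh) * 100
rate_used = 52.9, rate_fresh = 97.1
= (52.9 / 97.1) * 100
= 0.5448 * 100 = 54.48

54.48 %


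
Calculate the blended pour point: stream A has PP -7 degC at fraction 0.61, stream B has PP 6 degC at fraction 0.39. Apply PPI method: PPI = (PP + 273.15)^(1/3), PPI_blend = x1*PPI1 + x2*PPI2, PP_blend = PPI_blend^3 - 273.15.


PPI_1 = (-7 + 273.15)^(1/3) = 6.432436
PPI_2 = (6 + 273.15)^(1/3) = 6.535506
PPI_blend = 0.61 * 6.432436 + 0.39 * 6.535506 = 6.472633
PP_blend = 6.472633^3 - 273.15 = 271.1708 - 273.15 = -1.98

-1.98 degC


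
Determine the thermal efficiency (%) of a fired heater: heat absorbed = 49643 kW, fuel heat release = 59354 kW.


Furnace efficiency = Q_absorbed / Q_fuel * 100
= 49643 / 59354 * 100 = 83.64

83.64 %


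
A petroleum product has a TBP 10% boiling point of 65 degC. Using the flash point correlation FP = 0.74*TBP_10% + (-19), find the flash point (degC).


FP = 0.74 * 65 + (-19) = 29.1

29.1 degC


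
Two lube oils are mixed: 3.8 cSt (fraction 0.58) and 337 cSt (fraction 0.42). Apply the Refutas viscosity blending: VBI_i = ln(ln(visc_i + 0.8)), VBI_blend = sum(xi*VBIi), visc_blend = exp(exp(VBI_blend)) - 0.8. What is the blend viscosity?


Refutas method: VBN_i = 14.534*ln(ln(visc_i + 0.8)) + 10.975, blended linearly by mass fraction; since VBN is linear in VBI_i = ln(ln(visc_i + 0.8)) and the fractions sum to 1, blend VBI directly: visc = exp(exp(VBI_blend)) - 0.8
VBI_1 = ln(ln(3.8 + 0.8)) = 0.422687
VBI_2 = ln(ln(337 + 0.8)) = 1.76172
VBI_blend = 0.58 * 0.422687 + 0.42 * 1.76172 = 0.985081
visc_blend = exp(exp(0.985081)) - 0.8 = 13.76

13.76 cSt


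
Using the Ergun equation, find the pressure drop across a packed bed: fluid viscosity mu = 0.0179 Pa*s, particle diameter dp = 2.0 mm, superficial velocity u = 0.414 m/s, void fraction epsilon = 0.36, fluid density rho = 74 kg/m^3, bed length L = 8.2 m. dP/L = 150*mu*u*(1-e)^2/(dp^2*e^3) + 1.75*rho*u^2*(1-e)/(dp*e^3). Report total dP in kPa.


dp = 2.0 mm = 0.002 m
Viscous term = 150*0.0179*0.414*(1-0.36)^2 / (0.002^2*0.36^3) = 2439700
Inertial term = 1.75*74*0.414^2*(1-0.36) / (0.002*0.36^3) = 152234
dP/L = 2439700 + 152234 = 2591930 Pa/m
dP = 2591930 * 8.2 / 1000 = 21250 kPa

21250 kPa
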